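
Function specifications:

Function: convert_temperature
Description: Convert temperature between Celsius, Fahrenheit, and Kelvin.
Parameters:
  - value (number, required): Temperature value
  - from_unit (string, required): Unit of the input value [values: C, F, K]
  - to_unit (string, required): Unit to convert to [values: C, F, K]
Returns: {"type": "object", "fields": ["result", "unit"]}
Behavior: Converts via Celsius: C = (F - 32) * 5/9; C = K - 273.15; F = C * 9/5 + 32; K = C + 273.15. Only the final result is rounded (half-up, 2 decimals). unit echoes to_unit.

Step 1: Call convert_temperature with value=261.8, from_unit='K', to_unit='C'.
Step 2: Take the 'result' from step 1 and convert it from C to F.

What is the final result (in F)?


Step 1: convert_temperature(value=261.8, from_unit=K, to_unit=C)
  To C: 261.8 - 273.15 = -11.35
  Target is C: -11.35
  Round to 2 decimals: -11.35
  -> result = -11.35 C
Step 2: convert_temperature(value=-11.35, from_unit=C, to_unit=F)
  Input already in C: -11.35
  To F: -11.35 * 9/5 + 32 = 11.57
  Round to 2 decimals: 11.57
  -> result = 11.57 F
11.57 F


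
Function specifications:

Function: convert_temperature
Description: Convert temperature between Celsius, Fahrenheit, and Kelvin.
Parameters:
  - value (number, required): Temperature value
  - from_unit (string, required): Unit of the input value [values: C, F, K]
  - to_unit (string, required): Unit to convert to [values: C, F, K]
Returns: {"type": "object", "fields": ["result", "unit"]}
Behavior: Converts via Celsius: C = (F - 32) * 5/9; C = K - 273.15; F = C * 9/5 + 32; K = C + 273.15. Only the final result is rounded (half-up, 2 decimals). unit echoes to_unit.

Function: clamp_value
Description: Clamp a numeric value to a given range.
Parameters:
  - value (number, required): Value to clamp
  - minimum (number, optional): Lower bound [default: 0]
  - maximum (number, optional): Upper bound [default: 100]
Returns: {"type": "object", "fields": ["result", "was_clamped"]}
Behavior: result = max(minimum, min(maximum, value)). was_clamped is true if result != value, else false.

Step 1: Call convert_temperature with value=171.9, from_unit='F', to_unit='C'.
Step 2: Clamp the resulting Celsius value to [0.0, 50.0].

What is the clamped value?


Step 1: convert_temperature(value=171.9, from_unit=F, to_unit=C)
  To C: (171.9 - 32) * 5/9 = 77.722222
  Target is C: 77.722222
  Round to 2 decimals: 77.72
  -> result = 77.72 C
Step 2: clamp_value(value=77.72, minimum=0.0, maximum=50.0)
  result = max(0.0, min(50.0, 77.72)) = max(0.0, 50.0) = 50.0
  was_clamped = (50.0 != 77.72) = true
  -> result = 50.0
50.0


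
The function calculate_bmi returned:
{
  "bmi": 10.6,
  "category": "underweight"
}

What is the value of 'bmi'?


10.6


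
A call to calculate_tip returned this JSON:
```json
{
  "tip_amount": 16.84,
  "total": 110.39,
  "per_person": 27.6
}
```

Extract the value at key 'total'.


110.39


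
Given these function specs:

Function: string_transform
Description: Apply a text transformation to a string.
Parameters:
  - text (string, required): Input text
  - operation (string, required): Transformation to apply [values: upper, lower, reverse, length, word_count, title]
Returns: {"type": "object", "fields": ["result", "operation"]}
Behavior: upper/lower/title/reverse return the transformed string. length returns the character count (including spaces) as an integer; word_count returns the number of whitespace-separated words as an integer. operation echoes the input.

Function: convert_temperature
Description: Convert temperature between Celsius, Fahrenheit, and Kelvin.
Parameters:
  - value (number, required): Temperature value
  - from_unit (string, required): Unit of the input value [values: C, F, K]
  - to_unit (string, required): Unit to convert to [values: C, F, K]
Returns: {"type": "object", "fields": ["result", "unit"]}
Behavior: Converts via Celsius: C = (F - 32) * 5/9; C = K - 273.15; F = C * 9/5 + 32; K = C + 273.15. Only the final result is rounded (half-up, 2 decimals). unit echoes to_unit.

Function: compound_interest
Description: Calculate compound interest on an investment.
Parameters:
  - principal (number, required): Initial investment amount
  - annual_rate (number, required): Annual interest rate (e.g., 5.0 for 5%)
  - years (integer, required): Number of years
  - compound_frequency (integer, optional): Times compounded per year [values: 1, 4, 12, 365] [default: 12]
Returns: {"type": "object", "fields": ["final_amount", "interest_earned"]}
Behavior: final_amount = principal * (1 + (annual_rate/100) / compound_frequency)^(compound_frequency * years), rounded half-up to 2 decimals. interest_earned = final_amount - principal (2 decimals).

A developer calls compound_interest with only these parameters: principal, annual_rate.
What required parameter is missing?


Required parameters: principal, annual_rate, years
Provided: principal, annual_rate
Missing: years
years


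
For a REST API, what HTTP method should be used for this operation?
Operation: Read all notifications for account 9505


GET = read, POST = create, PUT = update/replace, DELETE = remove
This operation is a read.
GET


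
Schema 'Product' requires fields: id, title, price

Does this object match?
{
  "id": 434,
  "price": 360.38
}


Checking required fields...
Missing: title
Invalid - missing required field 'title'


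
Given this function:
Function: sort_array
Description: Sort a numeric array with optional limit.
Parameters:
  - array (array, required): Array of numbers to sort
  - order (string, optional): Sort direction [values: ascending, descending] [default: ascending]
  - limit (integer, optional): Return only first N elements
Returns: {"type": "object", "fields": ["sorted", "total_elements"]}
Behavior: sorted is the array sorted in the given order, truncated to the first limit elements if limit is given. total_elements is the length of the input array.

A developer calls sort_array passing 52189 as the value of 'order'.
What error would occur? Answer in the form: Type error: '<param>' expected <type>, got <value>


Spec: 'order' is declared as string; 52189 is an integer.
Type error: 'order' expected string, got 52189


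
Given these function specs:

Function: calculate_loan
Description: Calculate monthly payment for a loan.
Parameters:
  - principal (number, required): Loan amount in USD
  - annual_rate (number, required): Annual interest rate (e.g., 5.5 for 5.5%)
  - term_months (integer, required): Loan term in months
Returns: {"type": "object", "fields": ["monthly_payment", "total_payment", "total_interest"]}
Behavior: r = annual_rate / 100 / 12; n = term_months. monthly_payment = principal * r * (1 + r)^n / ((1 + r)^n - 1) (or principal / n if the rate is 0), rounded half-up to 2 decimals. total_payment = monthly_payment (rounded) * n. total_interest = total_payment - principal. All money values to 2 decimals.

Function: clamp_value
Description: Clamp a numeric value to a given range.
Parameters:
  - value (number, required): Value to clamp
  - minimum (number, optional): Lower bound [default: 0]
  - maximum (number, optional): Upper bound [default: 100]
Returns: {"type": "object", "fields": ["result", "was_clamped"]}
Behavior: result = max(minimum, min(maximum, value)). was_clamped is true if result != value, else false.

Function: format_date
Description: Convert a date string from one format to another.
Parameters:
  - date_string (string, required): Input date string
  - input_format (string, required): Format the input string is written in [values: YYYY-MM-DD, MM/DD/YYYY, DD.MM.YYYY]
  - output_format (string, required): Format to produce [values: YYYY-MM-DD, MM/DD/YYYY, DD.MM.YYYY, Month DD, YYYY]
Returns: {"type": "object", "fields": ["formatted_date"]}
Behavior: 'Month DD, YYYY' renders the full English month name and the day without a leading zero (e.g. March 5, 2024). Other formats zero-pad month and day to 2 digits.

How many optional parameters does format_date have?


Parameters of format_date: date_string (required), input_format (required), output_format (required)
Optional count:
0


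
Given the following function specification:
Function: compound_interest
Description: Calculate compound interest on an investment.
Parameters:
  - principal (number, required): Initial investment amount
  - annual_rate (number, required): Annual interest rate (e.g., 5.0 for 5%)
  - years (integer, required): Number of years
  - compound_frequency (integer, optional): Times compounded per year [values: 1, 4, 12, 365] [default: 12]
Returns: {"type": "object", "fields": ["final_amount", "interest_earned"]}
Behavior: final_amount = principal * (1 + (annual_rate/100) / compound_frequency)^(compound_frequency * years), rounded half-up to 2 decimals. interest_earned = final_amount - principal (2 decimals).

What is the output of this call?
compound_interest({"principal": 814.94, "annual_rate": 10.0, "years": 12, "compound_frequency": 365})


rate per period = 10.0/100/365 = 0.000273972603 (keep full precision); periods = 365 * 12 = 4380
(1 + 0.000273972603)^4380 = 3.31957129
final_amount = 814.94 * 3.31957129 = 2705.251431 -> 2705.25
interest_earned = 2705.25 - 814.94 = 1890.31
Output:
{"final_amount": 2705.25, "interest_earned": 1890.31}


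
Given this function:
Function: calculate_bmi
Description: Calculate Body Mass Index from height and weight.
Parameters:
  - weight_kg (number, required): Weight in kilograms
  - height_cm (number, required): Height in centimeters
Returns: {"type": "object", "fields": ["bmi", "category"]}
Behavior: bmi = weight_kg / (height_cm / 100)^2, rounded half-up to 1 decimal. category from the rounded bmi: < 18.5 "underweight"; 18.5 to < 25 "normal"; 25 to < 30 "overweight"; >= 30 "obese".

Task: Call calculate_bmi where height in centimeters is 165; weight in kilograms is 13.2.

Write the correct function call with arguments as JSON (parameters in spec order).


Mapping each described value to its parameter name:
  'Height in centimeters' -> height_cm = 165
  'Weight in kilograms' -> weight_kg = 13.2
calculate_bmi({"weight_kg": 13.2, "height_cm": 165})


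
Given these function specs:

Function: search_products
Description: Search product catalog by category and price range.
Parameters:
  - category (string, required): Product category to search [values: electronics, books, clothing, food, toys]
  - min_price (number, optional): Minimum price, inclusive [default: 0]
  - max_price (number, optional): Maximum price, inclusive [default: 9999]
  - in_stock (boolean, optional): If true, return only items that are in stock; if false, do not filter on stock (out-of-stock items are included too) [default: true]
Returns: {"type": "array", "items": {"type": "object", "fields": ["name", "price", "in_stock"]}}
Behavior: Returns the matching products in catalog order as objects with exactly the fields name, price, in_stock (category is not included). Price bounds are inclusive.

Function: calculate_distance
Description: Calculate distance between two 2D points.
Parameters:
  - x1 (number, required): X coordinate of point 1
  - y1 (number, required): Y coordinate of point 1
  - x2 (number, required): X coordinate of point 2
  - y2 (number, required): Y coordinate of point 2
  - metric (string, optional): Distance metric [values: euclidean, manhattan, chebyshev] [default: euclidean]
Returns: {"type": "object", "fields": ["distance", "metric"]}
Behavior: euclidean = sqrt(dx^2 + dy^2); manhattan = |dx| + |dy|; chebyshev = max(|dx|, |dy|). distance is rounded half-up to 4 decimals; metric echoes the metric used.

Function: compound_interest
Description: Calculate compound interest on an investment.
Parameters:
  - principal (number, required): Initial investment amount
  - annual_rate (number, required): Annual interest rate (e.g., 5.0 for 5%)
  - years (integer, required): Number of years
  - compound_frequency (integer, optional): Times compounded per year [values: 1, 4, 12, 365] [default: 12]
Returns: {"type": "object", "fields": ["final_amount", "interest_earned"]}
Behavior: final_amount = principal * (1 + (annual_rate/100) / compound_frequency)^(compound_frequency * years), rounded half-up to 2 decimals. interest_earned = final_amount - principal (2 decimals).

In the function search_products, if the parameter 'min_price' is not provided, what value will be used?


The search_products spec declares:
  - min_price (number, optional): Minimum price, inclusive [default: 0]
Default:
0


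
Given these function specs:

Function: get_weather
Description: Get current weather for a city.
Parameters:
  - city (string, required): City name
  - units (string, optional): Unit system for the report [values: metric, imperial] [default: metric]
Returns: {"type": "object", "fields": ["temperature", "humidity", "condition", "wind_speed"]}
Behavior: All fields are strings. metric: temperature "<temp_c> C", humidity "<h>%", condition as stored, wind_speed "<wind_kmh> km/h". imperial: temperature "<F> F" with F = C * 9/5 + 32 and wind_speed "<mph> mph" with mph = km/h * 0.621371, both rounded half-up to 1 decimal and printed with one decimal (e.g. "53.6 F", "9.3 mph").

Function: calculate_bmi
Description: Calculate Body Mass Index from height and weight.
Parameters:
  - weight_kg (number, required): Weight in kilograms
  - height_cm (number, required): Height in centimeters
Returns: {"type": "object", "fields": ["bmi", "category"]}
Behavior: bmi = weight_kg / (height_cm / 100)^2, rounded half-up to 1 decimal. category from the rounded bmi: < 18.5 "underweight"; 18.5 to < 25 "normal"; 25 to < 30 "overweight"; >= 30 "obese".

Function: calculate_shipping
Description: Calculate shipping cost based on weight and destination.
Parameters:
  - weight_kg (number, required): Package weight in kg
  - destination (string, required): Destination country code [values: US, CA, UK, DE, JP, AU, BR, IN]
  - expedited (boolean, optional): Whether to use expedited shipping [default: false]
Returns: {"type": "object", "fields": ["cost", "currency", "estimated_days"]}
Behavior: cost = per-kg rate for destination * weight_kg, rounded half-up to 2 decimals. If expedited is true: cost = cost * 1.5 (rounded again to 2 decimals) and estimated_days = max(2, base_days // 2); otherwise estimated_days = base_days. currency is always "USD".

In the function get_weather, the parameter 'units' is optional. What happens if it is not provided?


The get_weather spec declares:
  - units (string, optional): Unit system for the report [values: metric, imperial] [default: metric]
It defaults to metric


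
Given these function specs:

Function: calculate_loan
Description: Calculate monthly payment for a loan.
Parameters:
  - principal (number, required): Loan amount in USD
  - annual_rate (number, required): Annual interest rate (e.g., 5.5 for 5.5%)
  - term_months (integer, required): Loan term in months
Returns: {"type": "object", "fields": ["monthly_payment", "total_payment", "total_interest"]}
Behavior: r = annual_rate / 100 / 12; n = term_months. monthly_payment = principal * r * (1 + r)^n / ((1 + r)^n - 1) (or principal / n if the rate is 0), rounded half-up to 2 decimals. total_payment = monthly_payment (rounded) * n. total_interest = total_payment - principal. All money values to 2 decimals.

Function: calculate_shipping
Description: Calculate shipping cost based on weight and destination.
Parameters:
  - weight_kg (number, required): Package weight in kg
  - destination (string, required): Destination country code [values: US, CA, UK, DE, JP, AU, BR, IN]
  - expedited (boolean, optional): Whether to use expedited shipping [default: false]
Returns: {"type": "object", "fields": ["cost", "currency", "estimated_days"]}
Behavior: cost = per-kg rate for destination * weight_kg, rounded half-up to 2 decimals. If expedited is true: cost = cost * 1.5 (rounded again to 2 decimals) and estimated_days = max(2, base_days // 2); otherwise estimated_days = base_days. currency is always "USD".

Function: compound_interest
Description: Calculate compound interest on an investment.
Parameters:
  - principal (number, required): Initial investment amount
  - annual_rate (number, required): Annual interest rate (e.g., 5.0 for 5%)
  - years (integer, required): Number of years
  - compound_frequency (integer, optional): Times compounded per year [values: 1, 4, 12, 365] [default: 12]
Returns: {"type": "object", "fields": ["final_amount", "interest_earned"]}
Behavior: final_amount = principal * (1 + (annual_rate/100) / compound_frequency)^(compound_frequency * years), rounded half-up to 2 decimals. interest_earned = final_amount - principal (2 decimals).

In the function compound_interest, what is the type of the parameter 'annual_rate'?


The compound_interest spec declares:
  - annual_rate (number, required): Annual interest rate (e.g., 5.0 for 5%)
Type:
number


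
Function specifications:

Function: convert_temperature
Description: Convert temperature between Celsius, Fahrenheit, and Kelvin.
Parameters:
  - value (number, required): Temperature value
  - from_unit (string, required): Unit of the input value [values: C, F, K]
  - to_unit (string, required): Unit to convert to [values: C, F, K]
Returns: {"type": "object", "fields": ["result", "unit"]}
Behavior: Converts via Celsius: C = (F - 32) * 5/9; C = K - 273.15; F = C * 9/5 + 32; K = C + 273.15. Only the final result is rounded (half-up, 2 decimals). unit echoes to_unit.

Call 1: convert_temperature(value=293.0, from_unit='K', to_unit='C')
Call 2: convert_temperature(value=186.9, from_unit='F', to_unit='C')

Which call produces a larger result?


Call 1:
  To C: 293 - 273.15 = 19.85
  Target is C: 19.85
  Round to 2 decimals: 19.85
  -> 19.85 C
Call 2:
  To C: (186.9 - 32) * 5/9 = 86.055556
  Target is C: 86.055556
  Round to 2 decimals: 86.06
  -> 86.06 C
Call 2 (86.06 C)


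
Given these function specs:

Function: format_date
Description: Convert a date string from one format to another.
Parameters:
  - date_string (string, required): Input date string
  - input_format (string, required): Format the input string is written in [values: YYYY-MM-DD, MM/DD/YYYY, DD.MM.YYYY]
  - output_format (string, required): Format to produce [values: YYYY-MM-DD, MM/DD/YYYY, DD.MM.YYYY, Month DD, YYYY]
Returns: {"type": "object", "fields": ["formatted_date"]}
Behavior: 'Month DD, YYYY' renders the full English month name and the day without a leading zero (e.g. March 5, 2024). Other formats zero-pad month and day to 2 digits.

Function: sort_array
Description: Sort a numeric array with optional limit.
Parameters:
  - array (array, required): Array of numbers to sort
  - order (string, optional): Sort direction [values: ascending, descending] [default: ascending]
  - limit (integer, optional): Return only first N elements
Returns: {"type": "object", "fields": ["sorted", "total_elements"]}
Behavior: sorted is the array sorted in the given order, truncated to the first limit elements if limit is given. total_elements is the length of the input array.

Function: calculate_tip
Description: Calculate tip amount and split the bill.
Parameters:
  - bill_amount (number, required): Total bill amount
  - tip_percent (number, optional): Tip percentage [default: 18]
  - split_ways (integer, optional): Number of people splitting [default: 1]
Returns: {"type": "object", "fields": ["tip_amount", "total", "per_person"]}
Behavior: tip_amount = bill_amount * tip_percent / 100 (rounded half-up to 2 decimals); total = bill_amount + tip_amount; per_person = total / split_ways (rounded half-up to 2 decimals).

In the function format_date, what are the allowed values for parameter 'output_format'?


The format_date spec declares:
  - output_format (string, required): Format to produce [values: YYYY-MM-DD, MM/DD/YYYY, DD.MM.YYYY, Month DD, YYYY]
Allowed values:
YYYY-MM-DD, MM/DD/YYYY, DD.MM.YYYY, Month DD, YYYY


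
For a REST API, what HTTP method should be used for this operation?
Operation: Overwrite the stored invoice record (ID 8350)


GET = read, POST = create, PUT = update/replace, DELETE = remove
This operation is an update/replace.
PUT


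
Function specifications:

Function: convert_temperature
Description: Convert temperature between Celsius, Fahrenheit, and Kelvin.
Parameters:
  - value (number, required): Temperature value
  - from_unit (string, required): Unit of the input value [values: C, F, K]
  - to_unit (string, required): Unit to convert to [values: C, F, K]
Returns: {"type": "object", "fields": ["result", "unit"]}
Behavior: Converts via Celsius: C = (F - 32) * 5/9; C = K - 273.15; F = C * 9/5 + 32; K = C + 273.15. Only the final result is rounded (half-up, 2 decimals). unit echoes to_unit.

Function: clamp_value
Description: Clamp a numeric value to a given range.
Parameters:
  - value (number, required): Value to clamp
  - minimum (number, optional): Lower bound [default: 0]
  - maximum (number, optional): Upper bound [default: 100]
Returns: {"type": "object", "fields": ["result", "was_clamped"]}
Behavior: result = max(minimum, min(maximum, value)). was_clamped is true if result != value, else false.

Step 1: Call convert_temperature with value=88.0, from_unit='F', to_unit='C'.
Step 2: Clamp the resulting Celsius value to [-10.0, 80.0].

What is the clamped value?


Step 1: convert_temperature(value=88.0, from_unit=F, to_unit=C)
  To C: (88 - 32) * 5/9 = 31.111111
  Target is C: 31.111111
  Round to 2 decimals: 31.11
  -> result = 31.11 C
Step 2: clamp_value(value=31.11, minimum=-10.0, maximum=80.0)
  result = max(-10.0, min(80.0, 31.11)) = max(-10.0, 31.11) = 31.11
  was_clamped = (31.11 != 31.11) = false
  -> result = 31.11
31.11


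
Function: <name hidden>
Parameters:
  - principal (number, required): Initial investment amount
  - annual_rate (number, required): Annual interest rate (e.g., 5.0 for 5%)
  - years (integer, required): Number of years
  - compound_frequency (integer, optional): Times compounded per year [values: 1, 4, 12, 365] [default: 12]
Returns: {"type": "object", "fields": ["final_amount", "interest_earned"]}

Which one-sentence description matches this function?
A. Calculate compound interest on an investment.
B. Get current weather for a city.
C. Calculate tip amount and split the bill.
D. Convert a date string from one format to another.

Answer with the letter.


Parameters principal, annual_rate, years, compound_frequency and return ["final_amount", "interest_earned"] fit: Calculate compound interest on an investment.
A


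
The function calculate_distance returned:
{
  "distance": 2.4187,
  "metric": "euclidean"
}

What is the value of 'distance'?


2.4187


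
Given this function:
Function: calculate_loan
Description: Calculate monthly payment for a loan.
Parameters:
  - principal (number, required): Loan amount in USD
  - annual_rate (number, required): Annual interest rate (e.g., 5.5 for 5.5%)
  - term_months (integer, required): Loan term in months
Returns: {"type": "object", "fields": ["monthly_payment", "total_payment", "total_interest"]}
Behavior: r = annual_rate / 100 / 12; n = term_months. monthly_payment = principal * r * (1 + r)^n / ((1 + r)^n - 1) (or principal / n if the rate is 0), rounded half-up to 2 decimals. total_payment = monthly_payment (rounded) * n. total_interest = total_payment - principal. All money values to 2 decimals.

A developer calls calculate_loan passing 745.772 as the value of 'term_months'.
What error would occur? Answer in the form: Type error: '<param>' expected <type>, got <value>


Spec: 'term_months' is declared as integer; 745.772 is a non-integer number.
Type error: 'term_months' expected integer, got 745.772


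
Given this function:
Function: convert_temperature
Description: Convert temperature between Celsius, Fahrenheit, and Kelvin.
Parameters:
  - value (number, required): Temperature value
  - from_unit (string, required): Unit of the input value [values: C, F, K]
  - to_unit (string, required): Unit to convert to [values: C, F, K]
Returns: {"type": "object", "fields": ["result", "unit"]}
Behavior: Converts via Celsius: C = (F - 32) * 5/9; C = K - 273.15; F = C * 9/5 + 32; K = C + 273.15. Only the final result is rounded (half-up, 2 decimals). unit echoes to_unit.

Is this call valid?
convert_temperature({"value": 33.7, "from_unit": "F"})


Checking required parameters...
Missing required parameter: to_unit
Invalid - missing required parameter 'to_unit'


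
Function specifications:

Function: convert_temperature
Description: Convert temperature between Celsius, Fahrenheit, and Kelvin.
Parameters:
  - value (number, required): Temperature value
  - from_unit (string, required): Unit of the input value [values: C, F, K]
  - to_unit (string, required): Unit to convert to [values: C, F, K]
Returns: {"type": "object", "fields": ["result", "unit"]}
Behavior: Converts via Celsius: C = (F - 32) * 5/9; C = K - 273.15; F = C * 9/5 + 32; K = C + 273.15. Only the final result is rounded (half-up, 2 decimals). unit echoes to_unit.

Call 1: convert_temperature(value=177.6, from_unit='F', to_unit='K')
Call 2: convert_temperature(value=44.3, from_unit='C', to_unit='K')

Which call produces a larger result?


Call 1:
  To C: (177.6 - 32) * 5/9 = 80.888889
  To K: 80.888889 + 273.15 = 354.038889
  Round to 2 decimals: 354.04
  -> 354.04 K
Call 2:
  Input already in C: 44.3
  To K: 44.3 + 273.15 = 317.45
  Round to 2 decimals: 317.45
  -> 317.45 K
Call 1 (354.04 K)


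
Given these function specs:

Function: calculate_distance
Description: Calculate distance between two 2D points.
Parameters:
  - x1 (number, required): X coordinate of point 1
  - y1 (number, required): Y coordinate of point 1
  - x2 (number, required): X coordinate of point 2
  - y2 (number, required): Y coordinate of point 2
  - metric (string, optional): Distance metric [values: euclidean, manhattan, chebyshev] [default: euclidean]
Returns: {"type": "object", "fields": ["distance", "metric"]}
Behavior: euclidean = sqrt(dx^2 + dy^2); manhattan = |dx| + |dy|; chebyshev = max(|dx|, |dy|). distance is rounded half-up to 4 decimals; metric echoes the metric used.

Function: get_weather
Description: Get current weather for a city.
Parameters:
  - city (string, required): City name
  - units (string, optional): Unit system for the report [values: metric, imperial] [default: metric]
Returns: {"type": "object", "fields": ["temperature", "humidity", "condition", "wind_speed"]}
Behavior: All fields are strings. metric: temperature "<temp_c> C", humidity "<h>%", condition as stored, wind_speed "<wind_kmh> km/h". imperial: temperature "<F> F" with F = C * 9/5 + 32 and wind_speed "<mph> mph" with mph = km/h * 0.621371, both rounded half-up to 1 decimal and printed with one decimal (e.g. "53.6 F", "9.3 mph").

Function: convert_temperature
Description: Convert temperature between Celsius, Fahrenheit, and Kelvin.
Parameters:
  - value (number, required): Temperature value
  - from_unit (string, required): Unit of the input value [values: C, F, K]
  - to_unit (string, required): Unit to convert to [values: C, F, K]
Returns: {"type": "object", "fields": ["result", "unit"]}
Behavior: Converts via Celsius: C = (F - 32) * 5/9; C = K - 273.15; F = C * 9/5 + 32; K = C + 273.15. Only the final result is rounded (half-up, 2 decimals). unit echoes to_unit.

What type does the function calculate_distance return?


The calculate_distance spec declares Returns: {"type": "object", "fields": ["distance", "metric"]}
Type:
object


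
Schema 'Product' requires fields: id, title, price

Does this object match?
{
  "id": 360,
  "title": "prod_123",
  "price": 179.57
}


Checking required fields... All present.
Valid - all required fields present


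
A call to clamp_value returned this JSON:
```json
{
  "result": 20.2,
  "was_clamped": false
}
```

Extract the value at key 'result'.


20.2


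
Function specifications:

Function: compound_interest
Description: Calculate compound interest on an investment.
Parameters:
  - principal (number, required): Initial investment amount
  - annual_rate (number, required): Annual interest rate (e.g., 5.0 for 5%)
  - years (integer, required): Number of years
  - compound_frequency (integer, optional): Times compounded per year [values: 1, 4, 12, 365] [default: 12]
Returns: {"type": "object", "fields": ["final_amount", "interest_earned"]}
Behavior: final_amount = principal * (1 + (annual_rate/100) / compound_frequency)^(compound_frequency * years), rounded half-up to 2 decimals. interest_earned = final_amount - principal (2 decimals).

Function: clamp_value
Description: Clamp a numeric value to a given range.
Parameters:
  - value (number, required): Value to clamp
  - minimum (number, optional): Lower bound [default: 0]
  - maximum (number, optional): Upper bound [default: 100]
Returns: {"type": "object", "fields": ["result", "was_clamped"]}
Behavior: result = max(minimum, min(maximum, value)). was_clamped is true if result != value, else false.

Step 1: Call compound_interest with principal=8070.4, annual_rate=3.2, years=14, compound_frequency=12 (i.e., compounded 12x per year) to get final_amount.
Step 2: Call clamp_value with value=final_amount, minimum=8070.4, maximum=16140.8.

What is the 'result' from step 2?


Step 1: compound_interest
  rate per period = 3.2/100/12 = 0.002666666667 (keep full precision); periods = 12 * 14 = 168
  (1 + 0.002666666667)^168 = 1.5642457
  final_amount = 8070.4 * 1.5642457 = 12624.088491 -> 12624.09
  interest_earned = 12624.09 - 8070.40 = 4553.69
  -> final_amount = 12624.09
Step 2: clamp_value(value=12624.09, minimum=8070.4, maximum=16140.8)
  result = max(8070.4, min(16140.8, 12624.09)) = max(8070.4, 12624.09) = 12624.09
  was_clamped = (12624.09 != 12624.09) = false
  -> result = 12624.09
12624.09


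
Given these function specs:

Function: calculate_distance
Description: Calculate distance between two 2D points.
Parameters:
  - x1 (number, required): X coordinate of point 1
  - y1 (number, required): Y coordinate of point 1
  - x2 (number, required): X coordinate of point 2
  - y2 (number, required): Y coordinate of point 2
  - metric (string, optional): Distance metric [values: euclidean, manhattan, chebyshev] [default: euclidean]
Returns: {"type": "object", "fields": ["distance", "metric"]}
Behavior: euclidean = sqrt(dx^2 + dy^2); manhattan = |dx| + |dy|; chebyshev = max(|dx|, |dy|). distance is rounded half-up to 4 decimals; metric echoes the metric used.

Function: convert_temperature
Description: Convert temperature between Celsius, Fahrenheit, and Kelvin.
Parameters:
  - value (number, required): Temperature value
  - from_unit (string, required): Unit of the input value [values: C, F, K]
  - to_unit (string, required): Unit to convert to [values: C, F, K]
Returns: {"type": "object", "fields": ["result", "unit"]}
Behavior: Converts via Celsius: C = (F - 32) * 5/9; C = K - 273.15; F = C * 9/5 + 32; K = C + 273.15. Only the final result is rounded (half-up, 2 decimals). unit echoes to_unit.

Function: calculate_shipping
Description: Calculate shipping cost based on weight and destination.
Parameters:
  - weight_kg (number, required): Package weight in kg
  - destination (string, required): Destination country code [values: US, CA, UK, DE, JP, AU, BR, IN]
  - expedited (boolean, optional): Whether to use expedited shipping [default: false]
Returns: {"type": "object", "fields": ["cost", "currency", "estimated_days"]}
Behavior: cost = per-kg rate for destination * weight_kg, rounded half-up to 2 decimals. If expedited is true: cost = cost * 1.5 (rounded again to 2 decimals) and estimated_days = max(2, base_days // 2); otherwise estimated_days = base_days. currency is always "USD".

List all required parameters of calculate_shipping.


Parameters of calculate_shipping and their required/optional flag:
  weight_kg: required
  destination: required
  expedited: optional
destination, weight_kg


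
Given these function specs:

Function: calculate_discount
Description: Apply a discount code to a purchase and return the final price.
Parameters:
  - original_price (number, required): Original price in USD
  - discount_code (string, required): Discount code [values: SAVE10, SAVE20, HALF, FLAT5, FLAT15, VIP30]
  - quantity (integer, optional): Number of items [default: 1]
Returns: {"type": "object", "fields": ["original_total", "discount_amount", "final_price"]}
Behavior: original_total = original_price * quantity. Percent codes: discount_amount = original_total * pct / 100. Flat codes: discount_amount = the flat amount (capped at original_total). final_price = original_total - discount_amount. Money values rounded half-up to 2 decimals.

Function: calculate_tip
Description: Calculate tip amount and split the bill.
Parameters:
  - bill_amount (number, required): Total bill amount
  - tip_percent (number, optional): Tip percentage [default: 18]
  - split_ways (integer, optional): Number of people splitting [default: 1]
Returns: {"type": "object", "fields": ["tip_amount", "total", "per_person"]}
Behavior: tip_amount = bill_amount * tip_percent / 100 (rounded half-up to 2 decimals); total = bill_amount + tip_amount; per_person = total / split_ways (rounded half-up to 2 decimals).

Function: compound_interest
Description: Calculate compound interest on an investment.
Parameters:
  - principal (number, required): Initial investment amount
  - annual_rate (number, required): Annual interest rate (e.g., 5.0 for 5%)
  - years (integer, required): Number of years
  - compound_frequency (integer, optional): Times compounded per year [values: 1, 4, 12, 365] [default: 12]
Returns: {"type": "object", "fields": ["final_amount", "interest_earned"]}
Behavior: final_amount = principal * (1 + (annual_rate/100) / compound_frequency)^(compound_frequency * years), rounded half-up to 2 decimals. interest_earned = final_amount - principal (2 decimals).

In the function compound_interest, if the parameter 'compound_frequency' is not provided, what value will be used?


The compound_interest spec declares:
  - compound_frequency (integer, optional): Times compounded per year [values: 1, 4, 12, 365] [default: 12]
Default:
12


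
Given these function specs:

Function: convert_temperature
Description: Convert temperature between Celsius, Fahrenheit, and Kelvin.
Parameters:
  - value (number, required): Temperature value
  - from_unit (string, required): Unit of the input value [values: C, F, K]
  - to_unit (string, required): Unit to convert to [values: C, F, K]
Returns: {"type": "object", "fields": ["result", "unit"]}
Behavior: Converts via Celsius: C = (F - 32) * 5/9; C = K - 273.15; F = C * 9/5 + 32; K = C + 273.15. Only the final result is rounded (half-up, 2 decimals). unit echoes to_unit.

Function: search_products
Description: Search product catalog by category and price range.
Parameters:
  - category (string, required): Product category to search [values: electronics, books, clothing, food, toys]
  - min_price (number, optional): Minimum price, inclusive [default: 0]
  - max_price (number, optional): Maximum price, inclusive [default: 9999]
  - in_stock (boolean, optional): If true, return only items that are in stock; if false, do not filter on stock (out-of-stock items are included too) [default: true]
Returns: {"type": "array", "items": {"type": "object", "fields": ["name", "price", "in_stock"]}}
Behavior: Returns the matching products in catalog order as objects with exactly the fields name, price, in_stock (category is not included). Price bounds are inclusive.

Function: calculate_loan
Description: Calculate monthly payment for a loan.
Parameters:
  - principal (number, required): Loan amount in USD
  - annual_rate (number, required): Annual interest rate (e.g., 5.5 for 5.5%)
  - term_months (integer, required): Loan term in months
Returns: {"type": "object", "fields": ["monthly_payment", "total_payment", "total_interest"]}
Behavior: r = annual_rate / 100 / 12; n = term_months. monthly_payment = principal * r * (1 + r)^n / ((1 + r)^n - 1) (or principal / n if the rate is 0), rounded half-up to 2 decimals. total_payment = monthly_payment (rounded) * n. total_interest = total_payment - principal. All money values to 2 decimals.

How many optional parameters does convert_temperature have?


Parameters of convert_temperature: value (required), from_unit (required), to_unit (required)
Optional count:
0


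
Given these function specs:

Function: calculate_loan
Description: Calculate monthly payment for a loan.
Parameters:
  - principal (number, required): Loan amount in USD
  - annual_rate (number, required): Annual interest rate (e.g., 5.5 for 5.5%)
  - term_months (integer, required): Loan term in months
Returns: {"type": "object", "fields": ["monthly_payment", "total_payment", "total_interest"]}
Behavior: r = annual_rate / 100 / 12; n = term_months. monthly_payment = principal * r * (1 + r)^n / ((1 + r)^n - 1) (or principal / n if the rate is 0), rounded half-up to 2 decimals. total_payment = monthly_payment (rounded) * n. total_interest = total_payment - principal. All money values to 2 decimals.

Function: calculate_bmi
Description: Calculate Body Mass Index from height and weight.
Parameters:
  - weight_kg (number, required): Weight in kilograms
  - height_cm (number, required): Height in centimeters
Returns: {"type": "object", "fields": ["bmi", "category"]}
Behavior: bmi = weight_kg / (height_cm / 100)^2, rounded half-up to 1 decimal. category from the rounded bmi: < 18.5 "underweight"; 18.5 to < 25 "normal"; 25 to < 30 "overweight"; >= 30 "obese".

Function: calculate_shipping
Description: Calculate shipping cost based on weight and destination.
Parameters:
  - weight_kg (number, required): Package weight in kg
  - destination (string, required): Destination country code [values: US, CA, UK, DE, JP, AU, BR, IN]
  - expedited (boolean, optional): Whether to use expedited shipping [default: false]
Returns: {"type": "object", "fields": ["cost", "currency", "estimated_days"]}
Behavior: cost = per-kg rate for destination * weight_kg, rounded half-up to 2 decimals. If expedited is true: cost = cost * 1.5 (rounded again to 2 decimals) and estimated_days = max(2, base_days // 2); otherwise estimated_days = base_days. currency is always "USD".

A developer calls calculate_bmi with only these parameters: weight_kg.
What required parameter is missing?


Required parameters: weight_kg, height_cm
Provided: weight_kg
Missing: height_cm
height_cm


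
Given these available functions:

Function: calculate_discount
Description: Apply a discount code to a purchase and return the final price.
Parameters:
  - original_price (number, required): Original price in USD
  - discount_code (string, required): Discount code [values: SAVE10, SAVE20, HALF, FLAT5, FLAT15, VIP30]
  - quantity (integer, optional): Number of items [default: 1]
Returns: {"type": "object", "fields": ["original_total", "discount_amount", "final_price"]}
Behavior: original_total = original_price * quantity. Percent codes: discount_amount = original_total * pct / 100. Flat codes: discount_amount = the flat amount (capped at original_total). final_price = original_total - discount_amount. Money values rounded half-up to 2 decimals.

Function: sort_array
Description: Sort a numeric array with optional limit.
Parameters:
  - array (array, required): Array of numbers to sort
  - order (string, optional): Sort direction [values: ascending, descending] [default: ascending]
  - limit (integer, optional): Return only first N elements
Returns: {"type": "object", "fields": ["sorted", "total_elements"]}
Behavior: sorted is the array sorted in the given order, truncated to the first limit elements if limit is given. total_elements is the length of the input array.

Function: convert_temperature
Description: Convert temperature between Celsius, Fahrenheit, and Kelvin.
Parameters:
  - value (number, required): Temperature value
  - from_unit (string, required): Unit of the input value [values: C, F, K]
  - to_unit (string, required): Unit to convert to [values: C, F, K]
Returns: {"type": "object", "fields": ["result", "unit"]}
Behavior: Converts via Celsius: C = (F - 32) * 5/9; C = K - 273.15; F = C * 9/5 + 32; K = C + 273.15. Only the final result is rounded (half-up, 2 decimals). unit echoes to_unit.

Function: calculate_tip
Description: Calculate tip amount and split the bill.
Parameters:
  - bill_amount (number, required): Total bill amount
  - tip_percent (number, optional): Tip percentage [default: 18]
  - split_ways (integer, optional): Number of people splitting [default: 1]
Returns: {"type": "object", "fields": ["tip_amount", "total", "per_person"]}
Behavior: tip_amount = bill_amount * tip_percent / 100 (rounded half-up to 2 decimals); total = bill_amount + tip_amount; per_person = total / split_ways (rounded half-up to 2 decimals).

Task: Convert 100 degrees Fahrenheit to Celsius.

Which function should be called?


The task needs a function whose description is: Convert temperature between Celsius, Fahrenheit, and Kelvin.
convert_temperature
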